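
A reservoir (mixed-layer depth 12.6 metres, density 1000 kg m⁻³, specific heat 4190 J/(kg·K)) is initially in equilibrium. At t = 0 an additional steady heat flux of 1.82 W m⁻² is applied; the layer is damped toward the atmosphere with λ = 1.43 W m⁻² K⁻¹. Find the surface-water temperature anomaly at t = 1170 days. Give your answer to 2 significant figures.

1.2 K

Areal heat capacity C = ρ c_p D = 1000 × 4190 × 12.6 = 5.28×10^7 J/(m²·K).
τ = C / λ = 5.28×10^7 / 1.43 = 3.69×10^7 s.
Equilibrium anomaly ΔT_eq = F / λ = 1.82 / 1.43 = 1.27 K.
t = 1170 days = 1.01×10^8 s, so t/τ = 2.74.
ΔT(t) = ΔT_eq (1 − e^(−t/τ)) = 1.27 × (1 − e^−2.74) = 1.19 K.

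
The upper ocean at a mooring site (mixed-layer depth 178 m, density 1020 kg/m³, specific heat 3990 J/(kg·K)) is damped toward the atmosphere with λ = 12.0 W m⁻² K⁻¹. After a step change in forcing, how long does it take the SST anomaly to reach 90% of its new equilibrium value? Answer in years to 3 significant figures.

Areal heat capacity C = ρ c_p D = 1020 × 3990 × 178 = 7.24×10^8 J m⁻² K⁻¹.
τ = C / λ = 7.24×10^8 / 12.0 = 6.04×10^7 s.
Fraction reached: 1 − e^(−t/τ) = 0.90 ⇒ t = −τ ln(1 − 0.90) = τ × 2.30.
t = 1.39×10^8 s = 4.40 years.

4.40 years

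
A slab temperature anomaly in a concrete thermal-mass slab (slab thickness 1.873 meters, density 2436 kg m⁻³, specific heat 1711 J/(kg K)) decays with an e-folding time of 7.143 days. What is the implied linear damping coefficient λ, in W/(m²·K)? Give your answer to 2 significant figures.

13

Areal heat capacity C = ρ c_p D = 2436 × 1711 × 1.873 = 7.81×10^6 J m⁻² K⁻¹.
τ = 7.143 days = 6.17×10^5 s.
λ = C / τ = 7.81×10^6 / 6.17×10^5 = 12.6 W/(m²·K).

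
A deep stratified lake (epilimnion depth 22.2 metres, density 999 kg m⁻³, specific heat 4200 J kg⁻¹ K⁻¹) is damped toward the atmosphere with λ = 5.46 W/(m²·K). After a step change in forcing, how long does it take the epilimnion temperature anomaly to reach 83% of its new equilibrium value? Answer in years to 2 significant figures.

Areal heat capacity C = ρ c_p D = 999 × 4200 × 22.2 = 9.31×10^7 J m⁻² K⁻¹.
τ = C / λ = 9.31×10^7 / 5.46 = 1.71×10^7 s.
Fraction reached: 1 − e^(−t/τ) = 0.83 ⇒ t = −τ ln(1 − 0.83) = τ × 1.77.
t = 3.02×10^7 s = 0.958 years.

0.96 years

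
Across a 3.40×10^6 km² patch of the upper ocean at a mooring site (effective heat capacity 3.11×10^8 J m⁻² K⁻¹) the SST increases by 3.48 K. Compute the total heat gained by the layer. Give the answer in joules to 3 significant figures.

Areal heat capacity C = 3.11×10^8 J m⁻² K⁻¹ (given).
Heat per unit area: q = C ΔT = 3.11×10^8 × 3.48 = 1.08×10^9 J/m².
Total heat: Q = q × A = 1.08×10^9 × (3.40×10^6 × 10⁶ m²) = 3.68×10^21 J.

3.68×10^21 J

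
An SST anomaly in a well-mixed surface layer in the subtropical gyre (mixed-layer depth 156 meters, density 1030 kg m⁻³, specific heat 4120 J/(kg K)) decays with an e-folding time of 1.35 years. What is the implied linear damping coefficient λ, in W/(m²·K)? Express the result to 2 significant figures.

16

Areal heat capacity C = ρ c_p D = 1030 × 4120 × 156 = 6.62×10^8 J/(m²·K).
τ = 1.35 years = 4.26×10^7 s.
λ = C / τ = 6.62×10^8 / 4.26×10^7 = 15.5 W/(m²·K).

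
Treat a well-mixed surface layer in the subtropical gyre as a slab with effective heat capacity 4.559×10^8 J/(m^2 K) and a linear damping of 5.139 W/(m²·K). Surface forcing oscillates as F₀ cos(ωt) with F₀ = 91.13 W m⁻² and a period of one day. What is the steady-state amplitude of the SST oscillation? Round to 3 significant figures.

0.00275 K

Areal heat capacity C = 4.559×10^8 J/(m^2 K) (given).
Angular frequency ω = 2π / T = 2π / 86400 s = 7.27×10^-5 s⁻¹.
√((Cω)² + λ²) = √((33200)² + 5.139²) = 33200 W/(m²·K).
Amplitude A = F₀ / √((Cω)²+λ²) = 91.13 / 33200 = 0.00275 K.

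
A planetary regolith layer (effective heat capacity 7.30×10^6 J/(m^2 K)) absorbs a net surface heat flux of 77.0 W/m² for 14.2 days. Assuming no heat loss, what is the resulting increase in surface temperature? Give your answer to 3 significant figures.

12.9 K

Areal heat capacity C = 7.30×10^6 J/(m^2 K) (given).
Net heat input Q = F Δt = 77.0 × (14.2 days × 86400 s/day) = 9.45×10^7 J/m².
ΔT = Q / C = 9.45×10^7 / 7.30×10^6 = 12.9 K.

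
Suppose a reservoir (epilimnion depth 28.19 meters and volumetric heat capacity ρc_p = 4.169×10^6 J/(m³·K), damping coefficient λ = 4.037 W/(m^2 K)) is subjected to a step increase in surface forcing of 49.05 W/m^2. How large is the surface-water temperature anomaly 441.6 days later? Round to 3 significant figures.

8.87 K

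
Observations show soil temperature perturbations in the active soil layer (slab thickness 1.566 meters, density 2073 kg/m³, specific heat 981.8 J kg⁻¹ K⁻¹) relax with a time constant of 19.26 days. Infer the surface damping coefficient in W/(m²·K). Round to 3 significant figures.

1.92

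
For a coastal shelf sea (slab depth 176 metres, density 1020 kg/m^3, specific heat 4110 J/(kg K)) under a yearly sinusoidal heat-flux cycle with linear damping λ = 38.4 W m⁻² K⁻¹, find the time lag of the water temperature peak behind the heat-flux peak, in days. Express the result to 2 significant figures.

76 days

Areal heat capacity C = ρ c_p D = 1020 × 4110 × 176 = 7.38×10^8 J m⁻² K⁻¹.
ω = 2π / 3.15×10^7 s = 1.99×10^-7 s⁻¹.
Phase lag φ = arctan(Cω/λ) = arctan(147/38.4) = 1.32 rad.
Time lag = φ / ω = 1.32 / 1.99×10^-7 = 6.60×10^6 s = 76.4 days.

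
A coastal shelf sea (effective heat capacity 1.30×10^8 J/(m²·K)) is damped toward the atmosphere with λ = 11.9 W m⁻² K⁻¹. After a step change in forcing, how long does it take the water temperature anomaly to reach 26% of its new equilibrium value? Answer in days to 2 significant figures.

38 days

Areal heat capacity C = 1.30×10^8 J/(m²·K) (given).
τ = C / λ = 1.30×10^8 / 11.9 = 1.09×10^7 s.
Fraction reached: 1 − e^(−t/τ) = 0.26 ⇒ t = −τ ln(1 − 0.26) = τ × 0.301.
t = 3.29×10^6 s = 38.1 days.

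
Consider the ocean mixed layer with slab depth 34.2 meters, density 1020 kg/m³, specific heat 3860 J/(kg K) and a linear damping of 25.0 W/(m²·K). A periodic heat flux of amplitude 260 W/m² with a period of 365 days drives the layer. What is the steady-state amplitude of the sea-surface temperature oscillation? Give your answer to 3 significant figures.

7.09 K

Areal heat capacity C = ρ c_p D = 1020 × 3860 × 34.2 = 1.35×10^8 J/(m²·K).
Angular frequency ω = 2π / T = 2π / 3.15×10^7 s = 1.99×10^-7 s⁻¹.
√((Cω)² + λ²) = √((26.8)² + 25.0²) = 36.7 W/(m²·K).
Amplitude A = F₀ / √((Cω)²+λ²) = 260 / 36.7 = 7.09 K.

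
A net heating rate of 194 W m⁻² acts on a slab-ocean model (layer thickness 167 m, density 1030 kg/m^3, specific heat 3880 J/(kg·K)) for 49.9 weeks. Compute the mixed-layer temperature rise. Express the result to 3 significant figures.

Areal heat capacity C = ρ c_p D = 1030 × 3880 × 167 = 6.67×10^8 J/(m^2 K).
Net heat input Q = F Δt = 194 × (49.9 weeks × 6.048×10^5 s/week) = 5.85×10^9 J/m².
ΔT = Q / C = 5.85×10^9 / 6.67×10^8 = 8.77 K.

8.77 K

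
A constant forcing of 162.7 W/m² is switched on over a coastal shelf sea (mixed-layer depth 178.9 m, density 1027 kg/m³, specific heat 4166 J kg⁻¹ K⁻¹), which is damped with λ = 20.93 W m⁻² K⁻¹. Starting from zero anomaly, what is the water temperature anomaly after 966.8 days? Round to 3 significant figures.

Areal heat capacity C = ρ c_p D = 1027 × 4166 × 178.9 = 7.65×10^8 J m⁻² K⁻¹.
τ = C / λ = 7.65×10^8 / 20.93 = 3.66×10^7 s.
Equilibrium anomaly ΔT_eq = F / λ = 162.7 / 20.93 = 7.77 K.
t = 966.8 days = 8.35×10^7 s, so t/τ = 2.28.
ΔT(t) = ΔT_eq (1 − e^(−t/τ)) = 7.77 × (1 − e^−2.28) = 6.98 K.

6.98 K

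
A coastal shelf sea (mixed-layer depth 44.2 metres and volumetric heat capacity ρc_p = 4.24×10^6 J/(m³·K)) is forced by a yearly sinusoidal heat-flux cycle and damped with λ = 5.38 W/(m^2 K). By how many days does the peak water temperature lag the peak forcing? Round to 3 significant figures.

82.9 days

Areal heat capacity C = ρc_p × D = 4.24×10^6 × 44.2 = 1.87×10^8 J/(m²·K).
ω = 2π / 3.15×10^7 s = 1.99×10^-7 s⁻¹.
Phase lag φ = arctan(Cω/λ) = arctan(37.3/5.38) = 1.43 rad.
Time lag = φ / ω = 1.43 / 1.99×10^-7 = 7.17×10^6 s = 82.9 days.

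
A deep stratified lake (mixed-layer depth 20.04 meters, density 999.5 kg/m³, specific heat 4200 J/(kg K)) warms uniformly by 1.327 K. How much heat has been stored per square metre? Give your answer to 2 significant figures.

1.1×10^8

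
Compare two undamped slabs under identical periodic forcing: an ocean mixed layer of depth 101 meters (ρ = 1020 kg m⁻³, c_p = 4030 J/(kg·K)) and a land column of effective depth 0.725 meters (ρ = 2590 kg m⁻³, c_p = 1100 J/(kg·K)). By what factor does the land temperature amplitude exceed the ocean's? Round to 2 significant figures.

200

C_ocean = 1020 × 4030 × 101 = 4.15×10^8 J/(m²·K).
C_land = 2590 × 1100 × 0.725 = 2.07×10^6 J/(m²·K).
Undamped amplitude ∝ 1/C, so A_land/A_ocean = C_ocean/C_land = 201.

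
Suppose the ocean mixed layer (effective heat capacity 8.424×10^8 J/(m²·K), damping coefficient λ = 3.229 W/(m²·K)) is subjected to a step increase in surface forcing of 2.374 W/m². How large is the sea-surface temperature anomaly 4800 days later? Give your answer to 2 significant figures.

0.59 K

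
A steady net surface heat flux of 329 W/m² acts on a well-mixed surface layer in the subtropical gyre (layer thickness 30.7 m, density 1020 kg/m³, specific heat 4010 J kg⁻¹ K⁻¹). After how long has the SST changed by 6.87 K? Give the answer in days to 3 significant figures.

30.3 days

Areal heat capacity C = ρ c_p D = 1020 × 4010 × 30.7 = 1.26×10^8 J m⁻² K⁻¹.
Time required: Δt = C ΔT / F = 1.26×10^8 × 6.87 / 329 = 2.62×10^6 s.
In days: 2.62×10^6 s / (86400 s/day) = 30.3 days.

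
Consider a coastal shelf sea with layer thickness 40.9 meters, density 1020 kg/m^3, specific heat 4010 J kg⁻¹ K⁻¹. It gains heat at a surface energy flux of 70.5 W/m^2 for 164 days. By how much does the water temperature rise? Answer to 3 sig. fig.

5.97 K

Areal heat capacity C = ρ c_p D = 1020 × 4010 × 40.9 = 1.67×10^8 J m⁻² K⁻¹.
Net heat input Q = F Δt = 70.5 × (164 days × 86400 s/day) = 9.99×10^8 J/m².
ΔT = Q / C = 9.99×10^8 / 1.67×10^8 = 5.97 K.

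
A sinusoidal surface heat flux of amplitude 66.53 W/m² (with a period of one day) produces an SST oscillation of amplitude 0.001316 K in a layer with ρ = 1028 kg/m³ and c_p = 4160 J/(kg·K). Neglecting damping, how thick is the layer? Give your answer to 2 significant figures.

ω = 2π / 86400 s = 7.27×10^-5 s⁻¹.
Required C = F₀ / (A ω) = 66.53 / (0.001316 × 7.27×10^-5) = 6.95×10^8 J/(m²·K).
D = C / (ρ c_p) = 6.95×10^8 / (1028 × 4160) = 163 m.

160 m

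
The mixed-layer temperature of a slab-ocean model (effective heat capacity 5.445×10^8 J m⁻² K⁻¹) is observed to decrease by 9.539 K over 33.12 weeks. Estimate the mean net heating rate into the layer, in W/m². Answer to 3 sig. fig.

-259

Areal heat capacity C = 5.445×10^8 J m⁻² K⁻¹ (given).
Required heat per unit area: Q = C ΔT = 5.44×10^8 × -9.539 = -5.19×10^9 J/m².
Flux F = Q / Δt = -5.19×10^9 / 2.00×10^7 s = -259 W/m².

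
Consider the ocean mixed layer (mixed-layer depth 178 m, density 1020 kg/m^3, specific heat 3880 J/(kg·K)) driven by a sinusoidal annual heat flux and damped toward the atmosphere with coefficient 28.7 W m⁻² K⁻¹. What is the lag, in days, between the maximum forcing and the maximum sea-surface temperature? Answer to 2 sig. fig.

Areal heat capacity C = ρ c_p D = 1020 × 3880 × 178 = 7.04×10^8 J/(m^2 K).
ω = 2π / 3.15×10^7 s = 1.99×10^-7 s⁻¹.
Phase lag φ = arctan(Cω/λ) = arctan(140/28.7) = 1.37 rad.
Time lag = φ / ω = 1.37 / 1.99×10^-7 = 6.87×10^6 s = 79.5 days.

80 days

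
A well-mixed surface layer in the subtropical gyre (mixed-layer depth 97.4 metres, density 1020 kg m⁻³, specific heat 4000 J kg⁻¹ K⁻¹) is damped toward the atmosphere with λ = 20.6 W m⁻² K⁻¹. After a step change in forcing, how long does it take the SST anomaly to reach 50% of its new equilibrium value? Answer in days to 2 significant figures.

150 days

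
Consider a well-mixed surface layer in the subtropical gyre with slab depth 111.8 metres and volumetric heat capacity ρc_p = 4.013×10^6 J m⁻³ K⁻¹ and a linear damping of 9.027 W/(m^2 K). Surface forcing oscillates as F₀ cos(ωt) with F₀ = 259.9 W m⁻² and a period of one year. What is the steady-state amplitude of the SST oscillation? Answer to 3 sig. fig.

Areal heat capacity C = ρc_p × D = 4.013×10^6 × 111.8 = 4.49×10^8 J/(m²·K).
Angular frequency ω = 2π / T = 2π / 3.15×10^7 s = 1.99×10^-7 s⁻¹.
√((Cω)² + λ²) = √((89.4)² + 9.027²) = 89.8 W/(m²·K).
Amplitude A = F₀ / √((Cω)²+λ²) = 259.9 / 89.8 = 2.89 K.

2.89 K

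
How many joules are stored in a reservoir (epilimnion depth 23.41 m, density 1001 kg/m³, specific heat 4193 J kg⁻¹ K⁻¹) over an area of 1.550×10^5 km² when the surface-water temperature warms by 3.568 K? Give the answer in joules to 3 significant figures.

Areal heat capacity C = ρ c_p D = 1001 × 4193 × 23.41 = 9.83×10^7 J/(m^2 K).
Heat per unit area: q = C ΔT = 9.83×10^7 × 3.568 = 3.51×10^8 J/m².
Total heat: Q = q × A = 3.51×10^8 × (1.550×10^5 × 10⁶ m²) = 5.43×10^19 J.

5.43×10^19 J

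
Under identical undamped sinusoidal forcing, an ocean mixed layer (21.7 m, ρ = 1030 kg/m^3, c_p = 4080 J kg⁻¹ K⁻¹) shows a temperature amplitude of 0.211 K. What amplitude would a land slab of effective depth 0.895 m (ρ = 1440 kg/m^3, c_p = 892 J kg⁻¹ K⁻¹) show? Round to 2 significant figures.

17 K

C_ocean = 9.12×10^7 J/(m²·K); C_land = 1.15×10^6 J/(m²·K).
A ∝ 1/C ⇒ A_land = A_ocean × C_ocean/C_land = 0.211 × 79.3 = 16.7 K.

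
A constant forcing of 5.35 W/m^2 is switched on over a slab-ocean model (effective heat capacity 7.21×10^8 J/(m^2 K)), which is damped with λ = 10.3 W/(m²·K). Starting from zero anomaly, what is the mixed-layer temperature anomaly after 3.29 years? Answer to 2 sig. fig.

0.40 K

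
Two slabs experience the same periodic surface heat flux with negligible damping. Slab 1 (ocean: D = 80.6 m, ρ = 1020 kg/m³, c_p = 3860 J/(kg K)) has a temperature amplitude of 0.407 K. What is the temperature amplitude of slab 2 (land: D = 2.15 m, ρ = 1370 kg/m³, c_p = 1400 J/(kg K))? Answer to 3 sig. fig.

31.3 K

C_ocean = 3.17×10^8 J/(m²·K); C_land = 4.12×10^6 J/(m²·K).
A ∝ 1/C ⇒ A_land = A_ocean × C_ocean/C_land = 0.407 × 77.0 = 31.3 K.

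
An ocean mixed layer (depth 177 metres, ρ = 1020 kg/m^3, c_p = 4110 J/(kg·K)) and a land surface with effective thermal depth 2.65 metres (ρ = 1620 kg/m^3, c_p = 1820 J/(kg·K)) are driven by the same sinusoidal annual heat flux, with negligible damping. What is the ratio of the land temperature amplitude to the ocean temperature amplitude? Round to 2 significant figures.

95

C_ocean = 1020 × 4110 × 177 = 7.42×10^8 J/(m²·K).
C_land = 1620 × 1820 × 2.65 = 7.81×10^6 J/(m²·K).
Undamped amplitude ∝ 1/C, so A_land/A_ocean = C_ocean/C_land = 95.0.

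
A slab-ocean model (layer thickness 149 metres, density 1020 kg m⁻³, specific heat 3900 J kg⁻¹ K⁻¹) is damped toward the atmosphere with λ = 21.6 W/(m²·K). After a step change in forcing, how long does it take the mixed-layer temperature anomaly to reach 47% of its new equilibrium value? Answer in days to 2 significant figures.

200 days

Areal heat capacity C = ρ c_p D = 1020 × 3900 × 149 = 5.93×10^8 J/(m^2 K).
τ = C / λ = 5.93×10^8 / 21.6 = 2.74×10^7 s.
Fraction reached: 1 − e^(−t/τ) = 0.47 ⇒ t = −τ ln(1 − 0.47) = τ × 0.635.
t = 1.74×10^7 s = 202 days.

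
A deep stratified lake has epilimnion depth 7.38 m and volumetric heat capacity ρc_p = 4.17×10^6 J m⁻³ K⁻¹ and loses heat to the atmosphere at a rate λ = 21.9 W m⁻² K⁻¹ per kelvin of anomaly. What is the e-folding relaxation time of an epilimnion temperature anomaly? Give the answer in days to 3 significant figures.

16.3 days

Areal heat capacity C = ρc_p × D = 4.17×10^6 × 7.38 = 3.08×10^7 J/(m^2 K).
Relaxation time τ = C / λ = 3.08×10^7 / 21.9 = 1.41×10^6 s.
In days: 1.41×10^6 s / (86400 s/day) = 16.3 days.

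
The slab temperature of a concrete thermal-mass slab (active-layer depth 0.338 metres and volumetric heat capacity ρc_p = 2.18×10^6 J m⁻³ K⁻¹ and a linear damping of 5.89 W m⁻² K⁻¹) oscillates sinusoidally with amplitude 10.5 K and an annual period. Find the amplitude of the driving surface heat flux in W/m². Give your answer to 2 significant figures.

Areal heat capacity C = ρc_p × D = 2.18×10^6 × 0.338 = 7.37×10^5 J/(m^2 K).
ω = 2π / 3.15×10^7 s = 1.99×10^-7 s⁻¹.
√((Cω)² + λ²) = √((0.147)² + 5.89²) = 5.89 W/(m²·K).
F₀ = A × √((Cω)²+λ²) = 10.5 × 5.89 = 61.9 W/m².

62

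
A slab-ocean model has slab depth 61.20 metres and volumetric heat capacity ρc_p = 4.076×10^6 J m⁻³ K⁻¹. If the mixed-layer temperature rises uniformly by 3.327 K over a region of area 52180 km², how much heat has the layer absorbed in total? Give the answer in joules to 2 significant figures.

Areal heat capacity C = ρc_p × D = 4.076×10^6 × 61.20 = 2.49×10^8 J/(m²·K).
Heat per unit area: q = C ΔT = 2.49×10^8 × 3.327 = 8.30×10^8 J/m².
Total heat: Q = q × A = 8.30×10^8 × (52180 × 10⁶ m²) = 4.33×10^19 J.

4.3×10^19 J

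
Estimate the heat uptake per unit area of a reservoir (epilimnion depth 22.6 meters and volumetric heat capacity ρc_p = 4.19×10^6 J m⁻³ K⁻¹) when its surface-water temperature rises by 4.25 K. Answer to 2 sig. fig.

4.0×10^8

Areal heat capacity C = ρc_p × D = 4.19×10^6 × 22.6 = 9.47×10^7 J/(m^2 K).
ΔQ = C ΔT = 9.47×10^7 × 4.25 = 4.02×10^8 J/m².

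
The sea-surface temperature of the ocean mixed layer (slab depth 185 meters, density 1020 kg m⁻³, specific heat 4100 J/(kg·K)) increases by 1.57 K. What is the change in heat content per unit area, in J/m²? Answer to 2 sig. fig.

1.2×10^9

Areal heat capacity C = ρ c_p D = 1020 × 4100 × 185 = 7.74×10^8 J/(m²·K).
ΔQ = C ΔT = 7.74×10^8 × 1.57 = 1.21×10^9 J/m².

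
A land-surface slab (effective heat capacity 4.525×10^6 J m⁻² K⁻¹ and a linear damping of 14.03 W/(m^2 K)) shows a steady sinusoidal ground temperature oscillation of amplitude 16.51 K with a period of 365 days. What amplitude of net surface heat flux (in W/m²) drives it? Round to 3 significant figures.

232

Areal heat capacity C = 4.525×10^6 J m⁻² K⁻¹ (given).
ω = 2π / 3.15×10^7 s = 1.99×10^-7 s⁻¹.
√((Cω)² + λ²) = √((0.902)² + 14.03²) = 14.1 W/(m²·K).
F₀ = A × √((Cω)²+λ²) = 16.51 × 14.1 = 232 W/m².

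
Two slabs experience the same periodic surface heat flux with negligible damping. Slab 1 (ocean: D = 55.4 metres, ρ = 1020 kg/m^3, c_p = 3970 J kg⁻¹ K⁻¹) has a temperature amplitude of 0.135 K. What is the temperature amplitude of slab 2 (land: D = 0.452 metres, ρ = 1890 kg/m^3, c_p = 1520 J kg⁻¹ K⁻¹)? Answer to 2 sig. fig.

C_ocean = 2.24×10^8 J/(m²·K); C_land = 1.30×10^6 J/(m²·K).
A ∝ 1/C ⇒ A_land = A_ocean × C_ocean/C_land = 0.135 × 173 = 23.3 K.

23 K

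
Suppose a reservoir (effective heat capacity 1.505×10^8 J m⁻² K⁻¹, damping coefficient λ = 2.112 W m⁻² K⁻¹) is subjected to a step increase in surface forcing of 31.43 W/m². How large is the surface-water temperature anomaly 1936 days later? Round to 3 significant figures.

13.5 K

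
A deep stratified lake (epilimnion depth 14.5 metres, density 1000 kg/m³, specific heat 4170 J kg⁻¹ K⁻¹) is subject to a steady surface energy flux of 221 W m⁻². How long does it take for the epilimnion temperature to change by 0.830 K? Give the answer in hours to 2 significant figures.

63 hours

Areal heat capacity C = ρ c_p D = 1000 × 4170 × 14.5 = 6.05×10^7 J m⁻² K⁻¹.
Time required: Δt = C ΔT / F = 6.05×10^7 × 0.830 / 221 = 2.27×10^5 s.
In hours: 2.27×10^5 s / (3600 s/hour) = 63.1 hours.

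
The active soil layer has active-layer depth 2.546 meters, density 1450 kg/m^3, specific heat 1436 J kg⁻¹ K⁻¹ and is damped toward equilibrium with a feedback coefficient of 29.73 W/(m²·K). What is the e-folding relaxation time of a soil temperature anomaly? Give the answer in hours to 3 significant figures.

49.5 hours

Areal heat capacity C = ρ c_p D = 1450 × 1436 × 2.546 = 5.30×10^6 J m⁻² K⁻¹.
Relaxation time τ = C / λ = 5.30×10^6 / 29.73 = 1.78×10^5 s.
In hours: 1.78×10^5 s / (3600 s/hour) = 49.5 hours.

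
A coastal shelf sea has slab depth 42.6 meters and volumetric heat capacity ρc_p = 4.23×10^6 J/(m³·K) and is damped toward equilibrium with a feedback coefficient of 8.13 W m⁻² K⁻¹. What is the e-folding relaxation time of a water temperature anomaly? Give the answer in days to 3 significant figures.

Areal heat capacity C = ρc_p × D = 4.23×10^6 × 42.6 = 1.80×10^8 J m⁻² K⁻¹.
Relaxation time τ = C / λ = 1.80×10^8 / 8.13 = 2.22×10^7 s.
In days: 2.22×10^7 s / (86400 s/day) = 257 days.

257 days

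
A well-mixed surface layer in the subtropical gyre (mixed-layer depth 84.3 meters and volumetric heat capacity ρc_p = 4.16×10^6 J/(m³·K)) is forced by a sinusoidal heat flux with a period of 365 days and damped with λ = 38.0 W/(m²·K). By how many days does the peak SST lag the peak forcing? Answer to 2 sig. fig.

62 days

Areal heat capacity C = ρc_p × D = 4.16×10^6 × 84.3 = 3.51×10^8 J/(m²·K).
ω = 2π / 3.15×10^7 s = 1.99×10^-7 s⁻¹.
Phase lag φ = arctan(Cω/λ) = arctan(69.9/38.0) = 1.07 rad.
Time lag = φ / ω = 1.07 / 1.99×10^-7 = 5.38×10^6 s = 62.3 days.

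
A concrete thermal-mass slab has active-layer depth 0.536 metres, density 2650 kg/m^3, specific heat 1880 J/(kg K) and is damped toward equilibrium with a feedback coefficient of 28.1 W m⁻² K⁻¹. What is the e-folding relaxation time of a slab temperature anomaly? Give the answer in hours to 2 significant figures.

26 hours

Areal heat capacity C = ρ c_p D = 2650 × 1880 × 0.536 = 2.67×10^6 J m⁻² K⁻¹.
Relaxation time τ = C / λ = 2.67×10^6 / 28.1 = 95000 s.
In hours: 95000 s / (3600 s/hour) = 26.4 hours.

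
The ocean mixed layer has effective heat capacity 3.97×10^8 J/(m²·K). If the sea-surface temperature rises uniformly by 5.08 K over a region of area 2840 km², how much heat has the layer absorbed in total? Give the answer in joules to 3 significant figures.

Areal heat capacity C = 3.97×10^8 J/(m²·K) (given).
Heat per unit area: q = C ΔT = 3.97×10^8 × 5.08 = 2.02×10^9 J/m².
Total heat: Q = q × A = 2.02×10^9 × (2840 × 10⁶ m²) = 5.73×10^18 J.

5.73×10^18 J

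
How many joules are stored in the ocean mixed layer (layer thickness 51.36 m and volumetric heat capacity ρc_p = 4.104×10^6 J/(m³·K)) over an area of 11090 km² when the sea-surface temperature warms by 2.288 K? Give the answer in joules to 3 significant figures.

Areal heat capacity C = ρc_p × D = 4.104×10^6 × 51.36 = 2.11×10^8 J m⁻² K⁻¹.
Heat per unit area: q = C ΔT = 2.11×10^8 × 2.288 = 4.82×10^8 J/m².
Total heat: Q = q × A = 4.82×10^8 × (11090 × 10⁶ m²) = 5.35×10^18 J.

5.35×10^18 J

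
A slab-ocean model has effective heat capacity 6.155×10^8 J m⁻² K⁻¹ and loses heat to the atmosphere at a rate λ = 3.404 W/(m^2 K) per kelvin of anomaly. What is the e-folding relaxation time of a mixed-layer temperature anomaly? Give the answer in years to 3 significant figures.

Areal heat capacity C = 6.155×10^8 J m⁻² K⁻¹ (given).
Relaxation time τ = C / λ = 6.16×10^8 / 3.404 = 1.81×10^8 s.
In years: 1.81×10^8 s / (3.156×10^7 s/year) = 5.73 years.

5.73 years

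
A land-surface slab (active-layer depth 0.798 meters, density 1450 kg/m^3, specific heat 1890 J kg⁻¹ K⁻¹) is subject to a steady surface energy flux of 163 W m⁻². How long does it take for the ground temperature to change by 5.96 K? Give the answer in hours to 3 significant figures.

22.2 hours

Areal heat capacity C = ρ c_p D = 1450 × 1890 × 0.798 = 2.19×10^6 J m⁻² K⁻¹.
Time required: Δt = C ΔT / F = 2.19×10^6 × 5.96 / 163 = 80000 s.
In hours: 80000 s / (3600 s/hour) = 22.2 hours.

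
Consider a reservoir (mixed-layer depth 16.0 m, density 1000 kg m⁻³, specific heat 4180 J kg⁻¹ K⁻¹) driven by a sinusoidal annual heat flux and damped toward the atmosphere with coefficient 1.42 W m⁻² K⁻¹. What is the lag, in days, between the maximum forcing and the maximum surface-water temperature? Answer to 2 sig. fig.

85 days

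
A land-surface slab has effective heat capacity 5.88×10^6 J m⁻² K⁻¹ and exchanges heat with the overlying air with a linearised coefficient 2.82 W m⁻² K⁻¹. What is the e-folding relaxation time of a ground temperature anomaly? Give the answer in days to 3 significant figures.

Areal heat capacity C = 5.88×10^6 J m⁻² K⁻¹ (given).
Relaxation time τ = C / λ = 5.88×10^6 / 2.82 = 2.09×10^6 s.
In days: 2.09×10^6 s / (86400 s/day) = 24.1 days.

24.1 days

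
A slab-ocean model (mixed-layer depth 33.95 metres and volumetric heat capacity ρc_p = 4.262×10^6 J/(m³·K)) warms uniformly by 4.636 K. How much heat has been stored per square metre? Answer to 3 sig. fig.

Areal heat capacity C = ρc_p × D = 4.262×10^6 × 33.95 = 1.45×10^8 J/(m²·K).
ΔQ = C ΔT = 1.45×10^8 × 4.636 = 6.71×10^8 J/m².

6.71×10^8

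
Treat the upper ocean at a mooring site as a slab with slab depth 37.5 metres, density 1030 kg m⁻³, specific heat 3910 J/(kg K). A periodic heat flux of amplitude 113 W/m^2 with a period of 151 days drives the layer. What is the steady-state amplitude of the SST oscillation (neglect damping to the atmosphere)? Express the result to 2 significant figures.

1.6 K

Areal heat capacity C = ρ c_p D = 1030 × 3910 × 37.5 = 1.51×10^8 J m⁻² K⁻¹.
Angular frequency ω = 2π / T = 2π / 1.30×10^7 s = 4.82×10^-7 s⁻¹.
Cω = 1.51×10^8 × 4.82×10^-7 = 72.7 W/(m²·K).
Amplitude A = F₀ / (Cω) = 113 / 72.7 = 1.55 K.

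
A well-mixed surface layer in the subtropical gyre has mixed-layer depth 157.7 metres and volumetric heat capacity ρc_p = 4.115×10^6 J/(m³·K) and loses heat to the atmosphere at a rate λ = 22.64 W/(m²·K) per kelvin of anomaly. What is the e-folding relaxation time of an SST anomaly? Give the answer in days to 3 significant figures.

Areal heat capacity C = ρc_p × D = 4.115×10^6 × 157.7 = 6.49×10^8 J m⁻² K⁻¹.
Relaxation time τ = C / λ = 6.49×10^8 / 22.64 = 2.87×10^7 s.
In days: 2.87×10^7 s / (86400 s/day) = 332 days.

332 days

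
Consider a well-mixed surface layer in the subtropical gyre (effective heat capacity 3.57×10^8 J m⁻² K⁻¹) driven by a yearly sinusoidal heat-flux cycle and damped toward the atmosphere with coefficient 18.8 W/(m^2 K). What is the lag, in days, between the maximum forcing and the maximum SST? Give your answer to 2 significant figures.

Areal heat capacity C = 3.57×10^8 J m⁻² K⁻¹ (given).
ω = 2π / 3.15×10^7 s = 1.99×10^-7 s⁻¹.
Phase lag φ = arctan(Cω/λ) = arctan(71.1/18.8) = 1.31 rad.
Time lag = φ / ω = 1.31 / 1.99×10^-7 = 6.59×10^6 s = 76.2 days.

76 days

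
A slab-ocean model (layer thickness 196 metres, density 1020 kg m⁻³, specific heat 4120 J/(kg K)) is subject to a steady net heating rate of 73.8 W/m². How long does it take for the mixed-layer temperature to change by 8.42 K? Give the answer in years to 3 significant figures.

2.98 years

Areal heat capacity C = ρ c_p D = 1020 × 4120 × 196 = 8.24×10^8 J/(m²·K).
Time required: Δt = C ΔT / F = 8.24×10^8 × 8.42 / 73.8 = 9.40×10^7 s.
In years: 9.40×10^7 s / (3.156×10^7 s/year) = 2.98 years.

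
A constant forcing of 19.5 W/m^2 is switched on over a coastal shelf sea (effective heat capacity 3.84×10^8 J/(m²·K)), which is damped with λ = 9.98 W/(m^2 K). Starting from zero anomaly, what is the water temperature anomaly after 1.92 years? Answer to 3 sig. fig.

1.55 K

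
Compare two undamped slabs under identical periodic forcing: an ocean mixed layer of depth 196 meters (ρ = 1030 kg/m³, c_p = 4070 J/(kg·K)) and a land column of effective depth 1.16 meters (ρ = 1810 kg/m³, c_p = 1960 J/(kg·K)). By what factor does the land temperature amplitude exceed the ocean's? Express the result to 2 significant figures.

200

C_ocean = 1030 × 4070 × 196 = 8.22×10^8 J/(m²·K).
C_land = 1810 × 1960 × 1.16 = 4.12×10^6 J/(m²·K).
Undamped amplitude ∝ 1/C, so A_land/A_ocean = C_ocean/C_land = 200.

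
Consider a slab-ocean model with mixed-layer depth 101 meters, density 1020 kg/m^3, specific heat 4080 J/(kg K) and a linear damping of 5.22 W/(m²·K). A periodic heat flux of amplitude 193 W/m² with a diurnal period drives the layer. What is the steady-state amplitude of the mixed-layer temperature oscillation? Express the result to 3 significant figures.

Areal heat capacity C = ρ c_p D = 1020 × 4080 × 101 = 4.20×10^8 J/(m^2 K).
Angular frequency ω = 2π / T = 2π / 86400 s = 7.27×10^-5 s⁻¹.
√((Cω)² + λ²) = √((30600)² + 5.22²) = 30600 W/(m²·K).
Amplitude A = F₀ / √((Cω)²+λ²) = 193 / 30600 = 0.00631 K.

0.00631 K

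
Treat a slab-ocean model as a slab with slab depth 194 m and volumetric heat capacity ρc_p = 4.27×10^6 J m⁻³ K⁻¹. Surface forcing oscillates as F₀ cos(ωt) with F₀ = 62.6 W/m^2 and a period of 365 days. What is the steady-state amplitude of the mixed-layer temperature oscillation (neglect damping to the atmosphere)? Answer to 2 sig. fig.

0.38 K

Areal heat capacity C = ρc_p × D = 4.27×10^6 × 194 = 8.28×10^8 J/(m^2 K).
Angular frequency ω = 2π / T = 2π / 3.15×10^7 s = 1.99×10^-7 s⁻¹.
Cω = 8.28×10^8 × 1.99×10^-7 = 165 W/(m²·K).
Amplitude A = F₀ / (Cω) = 62.6 / 165 = 0.379 K.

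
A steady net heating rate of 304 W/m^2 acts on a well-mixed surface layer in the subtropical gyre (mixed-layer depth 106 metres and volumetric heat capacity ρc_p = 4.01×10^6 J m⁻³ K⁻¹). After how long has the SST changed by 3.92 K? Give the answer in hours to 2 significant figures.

1500 hours

Areal heat capacity C = ρc_p × D = 4.01×10^6 × 106 = 4.25×10^8 J/(m²·K).
Time required: Δt = C ΔT / F = 4.25×10^8 × 3.92 / 304 = 5.48×10^6 s.
In hours: 5.48×10^6 s / (3600 s/hour) = 1520 hours.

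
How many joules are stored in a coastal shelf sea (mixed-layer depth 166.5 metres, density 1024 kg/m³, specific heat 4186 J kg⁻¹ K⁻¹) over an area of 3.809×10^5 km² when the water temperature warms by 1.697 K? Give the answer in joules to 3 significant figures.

4.61×10^20 J

Areal heat capacity C = ρ c_p D = 1024 × 4186 × 166.5 = 7.14×10^8 J/(m²·K).
Heat per unit area: q = C ΔT = 7.14×10^8 × 1.697 = 1.21×10^9 J/m².
Total heat: Q = q × A = 1.21×10^9 × (3.809×10^5 × 10⁶ m²) = 4.61×10^20 J.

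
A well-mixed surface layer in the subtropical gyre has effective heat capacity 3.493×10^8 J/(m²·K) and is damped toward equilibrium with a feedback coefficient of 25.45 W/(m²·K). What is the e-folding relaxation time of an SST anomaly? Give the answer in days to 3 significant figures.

Areal heat capacity C = 3.493×10^8 J/(m²·K) (given).
Relaxation time τ = C / λ = 3.49×10^8 / 25.45 = 1.37×10^7 s.
In days: 1.37×10^7 s / (86400 s/day) = 159 days.

159 days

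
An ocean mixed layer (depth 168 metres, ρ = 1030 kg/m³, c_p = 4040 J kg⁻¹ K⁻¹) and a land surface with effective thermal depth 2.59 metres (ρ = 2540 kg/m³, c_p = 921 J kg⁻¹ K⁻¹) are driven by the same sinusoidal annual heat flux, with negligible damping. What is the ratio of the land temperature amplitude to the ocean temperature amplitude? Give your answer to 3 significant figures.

C_ocean = 1030 × 4040 × 168 = 6.99×10^8 J/(m²·K).
C_land = 2540 × 921 × 2.59 = 6.06×10^6 J/(m²·K).
Undamped amplitude ∝ 1/C, so A_land/A_ocean = C_ocean/C_land = 115.

115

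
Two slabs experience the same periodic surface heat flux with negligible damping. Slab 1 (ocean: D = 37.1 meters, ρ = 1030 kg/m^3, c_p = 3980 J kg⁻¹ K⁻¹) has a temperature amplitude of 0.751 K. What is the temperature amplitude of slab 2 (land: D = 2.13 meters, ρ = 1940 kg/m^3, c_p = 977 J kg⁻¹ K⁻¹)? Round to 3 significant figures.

C_ocean = 1.52×10^8 J/(m²·K); C_land = 4.04×10^6 J/(m²·K).
A ∝ 1/C ⇒ A_land = A_ocean × C_ocean/C_land = 0.751 × 37.7 = 28.3 K.

28.3 K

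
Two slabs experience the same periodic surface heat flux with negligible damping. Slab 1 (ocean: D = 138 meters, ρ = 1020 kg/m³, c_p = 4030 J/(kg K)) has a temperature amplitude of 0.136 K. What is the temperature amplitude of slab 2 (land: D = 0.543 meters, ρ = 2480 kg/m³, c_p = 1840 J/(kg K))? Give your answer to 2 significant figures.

31 K

C_ocean = 5.67×10^8 J/(m²·K); C_land = 2.48×10^6 J/(m²·K).
A ∝ 1/C ⇒ A_land = A_ocean × C_ocean/C_land = 0.136 × 229 = 31.1 K.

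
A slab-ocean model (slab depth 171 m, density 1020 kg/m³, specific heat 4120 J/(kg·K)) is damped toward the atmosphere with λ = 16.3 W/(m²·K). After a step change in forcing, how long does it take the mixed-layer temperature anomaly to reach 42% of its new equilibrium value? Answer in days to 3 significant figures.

278 days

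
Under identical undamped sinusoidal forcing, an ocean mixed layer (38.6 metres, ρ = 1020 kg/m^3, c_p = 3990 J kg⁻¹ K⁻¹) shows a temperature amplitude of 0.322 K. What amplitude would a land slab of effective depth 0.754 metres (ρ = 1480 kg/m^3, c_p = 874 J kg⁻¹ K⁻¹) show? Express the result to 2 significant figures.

C_ocean = 1.57×10^8 J/(m²·K); C_land = 9.75×10^5 J/(m²·K).
A ∝ 1/C ⇒ A_land = A_ocean × C_ocean/C_land = 0.322 × 161 = 51.9 K.

52 K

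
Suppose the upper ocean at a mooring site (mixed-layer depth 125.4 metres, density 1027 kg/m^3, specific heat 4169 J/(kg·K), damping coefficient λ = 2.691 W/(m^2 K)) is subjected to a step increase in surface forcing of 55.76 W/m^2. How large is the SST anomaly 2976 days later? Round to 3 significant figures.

Areal heat capacity C = ρ c_p D = 1027 × 4169 × 125.4 = 5.37×10^8 J/(m²·K).
τ = C / λ = 5.37×10^8 / 2.691 = 2.00×10^8 s.
Equilibrium anomaly ΔT_eq = F / λ = 55.76 / 2.691 = 20.7 K.
t = 2976 days = 2.57×10^8 s, so t/τ = 1.29.
ΔT(t) = ΔT_eq (1 − e^(−t/τ)) = 20.7 × (1 − e^−1.29) = 15.0 K.

15.0 K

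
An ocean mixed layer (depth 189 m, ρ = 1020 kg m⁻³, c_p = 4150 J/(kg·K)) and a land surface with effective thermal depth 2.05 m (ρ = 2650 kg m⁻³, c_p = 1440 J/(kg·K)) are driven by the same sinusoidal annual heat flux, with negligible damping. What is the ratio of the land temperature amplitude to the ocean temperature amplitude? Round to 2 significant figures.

C_ocean = 1020 × 4150 × 189 = 8.00×10^8 J/(m²·K).
C_land = 2650 × 1440 × 2.05 = 7.82×10^6 J/(m²·K).
Undamped amplitude ∝ 1/C, so A_land/A_ocean = C_ocean/C_land = 102.

100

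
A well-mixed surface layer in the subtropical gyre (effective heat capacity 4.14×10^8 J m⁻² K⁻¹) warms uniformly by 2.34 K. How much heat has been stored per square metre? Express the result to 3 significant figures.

9.69×10^8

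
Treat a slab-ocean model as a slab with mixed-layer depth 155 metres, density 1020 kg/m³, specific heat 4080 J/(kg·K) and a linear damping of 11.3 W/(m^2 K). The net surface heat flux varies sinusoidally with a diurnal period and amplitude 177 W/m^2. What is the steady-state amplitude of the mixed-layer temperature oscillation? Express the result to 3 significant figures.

0.00377 K

Areal heat capacity C = ρ c_p D = 1020 × 4080 × 155 = 6.45×10^8 J m⁻² K⁻¹.
Angular frequency ω = 2π / T = 2π / 86400 s = 7.27×10^-5 s⁻¹.
√((Cω)² + λ²) = √((46900)² + 11.3²) = 46900 W/(m²·K).
Amplitude A = F₀ / √((Cω)²+λ²) = 177 / 46900 = 0.00377 K.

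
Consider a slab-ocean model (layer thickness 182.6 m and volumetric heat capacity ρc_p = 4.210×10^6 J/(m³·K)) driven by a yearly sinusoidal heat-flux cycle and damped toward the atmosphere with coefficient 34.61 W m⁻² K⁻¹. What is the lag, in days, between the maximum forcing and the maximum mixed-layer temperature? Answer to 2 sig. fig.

Areal heat capacity C = ρc_p × D = 4.210×10^6 × 182.6 = 7.69×10^8 J/(m²·K).
ω = 2π / 3.15×10^7 s = 1.99×10^-7 s⁻¹.
Phase lag φ = arctan(Cω/λ) = arctan(153/34.61) = 1.35 rad.
Time lag = φ / ω = 1.35 / 1.99×10^-7 = 6.77×10^6 s = 78.3 days.

78 days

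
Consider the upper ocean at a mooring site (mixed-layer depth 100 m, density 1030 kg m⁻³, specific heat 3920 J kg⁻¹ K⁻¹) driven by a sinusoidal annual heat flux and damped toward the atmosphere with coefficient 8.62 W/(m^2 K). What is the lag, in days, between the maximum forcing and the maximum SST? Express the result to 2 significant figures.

85 days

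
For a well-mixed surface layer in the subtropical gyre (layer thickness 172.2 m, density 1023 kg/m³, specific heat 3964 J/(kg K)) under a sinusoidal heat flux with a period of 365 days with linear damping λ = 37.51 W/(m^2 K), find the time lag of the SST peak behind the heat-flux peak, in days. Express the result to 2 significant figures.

Areal heat capacity C = ρ c_p D = 1023 × 3964 × 172.2 = 6.98×10^8 J m⁻² K⁻¹.
ω = 2π / 3.15×10^7 s = 1.99×10^-7 s⁻¹.
Phase lag φ = arctan(Cω/λ) = arctan(139/37.51) = 1.31 rad.
Time lag = φ / ω = 1.31 / 1.99×10^-7 = 6.56×10^6 s = 76.0 days.

76 days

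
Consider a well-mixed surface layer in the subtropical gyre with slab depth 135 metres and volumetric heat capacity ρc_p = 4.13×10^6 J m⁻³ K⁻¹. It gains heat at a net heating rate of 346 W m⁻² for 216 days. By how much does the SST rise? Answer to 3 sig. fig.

11.6 K

Areal heat capacity C = ρc_p × D = 4.13×10^6 × 135 = 5.58×10^8 J/(m²·K).
Net heat input Q = F Δt = 346 × (216 days × 86400 s/day) = 6.46×10^9 J/m².
ΔT = Q / C = 6.46×10^9 / 5.58×10^8 = 11.6 K.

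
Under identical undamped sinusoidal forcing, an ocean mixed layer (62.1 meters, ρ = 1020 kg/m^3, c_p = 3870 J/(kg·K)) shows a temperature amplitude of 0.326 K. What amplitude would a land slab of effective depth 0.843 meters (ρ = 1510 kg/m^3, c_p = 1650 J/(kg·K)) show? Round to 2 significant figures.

38 K

C_ocean = 2.45×10^8 J/(m²·K); C_land = 2.10×10^6 J/(m²·K).
A ∝ 1/C ⇒ A_land = A_ocean × C_ocean/C_land = 0.326 × 117 = 38.0 K.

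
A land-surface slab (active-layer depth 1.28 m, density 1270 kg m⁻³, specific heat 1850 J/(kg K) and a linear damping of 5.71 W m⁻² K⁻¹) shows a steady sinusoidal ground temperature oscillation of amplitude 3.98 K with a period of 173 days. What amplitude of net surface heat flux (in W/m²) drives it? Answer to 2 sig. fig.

Areal heat capacity C = ρ c_p D = 1270 × 1850 × 1.28 = 3.01×10^6 J/(m^2 K).
ω = 2π / 1.49×10^7 s = 4.20×10^-7 s⁻¹.
√((Cω)² + λ²) = √((1.26)² + 5.71²) = 5.85 W/(m²·K).
F₀ = A × √((Cω)²+λ²) = 3.98 × 5.85 = 23.3 W/m².

23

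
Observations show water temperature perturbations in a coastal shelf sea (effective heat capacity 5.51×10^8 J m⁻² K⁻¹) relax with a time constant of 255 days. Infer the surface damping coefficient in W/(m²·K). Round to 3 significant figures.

Areal heat capacity C = 5.51×10^8 J m⁻² K⁻¹ (given).
τ = 255 days = 2.20×10^7 s.
λ = C / τ = 5.51×10^8 / 2.20×10^7 = 25.0 W/(m²·K).

25.0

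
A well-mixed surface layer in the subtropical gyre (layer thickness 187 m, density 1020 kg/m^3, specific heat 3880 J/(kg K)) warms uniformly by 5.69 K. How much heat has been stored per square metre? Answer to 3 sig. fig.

Areal heat capacity C = ρ c_p D = 1020 × 3880 × 187 = 7.40×10^8 J m⁻² K⁻¹.
ΔQ = C ΔT = 7.40×10^8 × 5.69 = 4.21×10^9 J/m².

4.21×10^9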